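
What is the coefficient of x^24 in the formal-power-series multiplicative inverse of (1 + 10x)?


The inverse is 1/(1 + 10x). Apply the geometric identity 1/(1 - y) = sum_{k>=0} y^k with y = -10x:
1/(1 + 10x) = sum_{k>=0} (-10)^k x^k.
So the coefficient of x^24 is (-10)^24 = 1000000000000000000000000.

1000000000000000000000000


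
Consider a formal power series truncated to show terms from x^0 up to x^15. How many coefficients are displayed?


From x^0 to x^15 inclusive, the count is 15 - 0 + 1 = 16.

16


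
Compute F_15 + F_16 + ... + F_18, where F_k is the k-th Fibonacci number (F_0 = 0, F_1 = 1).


Use the identity sum_{k=0}^{N} F_k = F_{N+2} - 1 (which follows from F_{k+2} - F_{k+1} = F_k). Then
sum_{k=15}^{18} F_k = (F_{20} - 1) - (F_{16} - 1) = F_{20} - F_{16}.
Computing: F_{20} = 6765, F_{16} = 987, so
Sum = 6765 - 987 = 5778.

5778


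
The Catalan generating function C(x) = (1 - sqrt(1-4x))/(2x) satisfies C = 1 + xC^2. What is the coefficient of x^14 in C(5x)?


Substituting x -> 5x scales the n-th coefficient by 5^n, so [x^14] C(5x) = 5^14 * C_14.
C_14 = C(2*14, 14)/(15) = 40116600/15 = 2674440.
So 5^14 * 2674440 = 6103515625 * 2674440 = 16323486328125000.

16323486328125000


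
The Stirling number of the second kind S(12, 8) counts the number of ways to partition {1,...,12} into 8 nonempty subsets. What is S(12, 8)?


Using the explicit formula S(n,k) = (1/k!) sum_{j=0}^{k} (-1)^(k-j) C(k,j) j^n:
S(12, 8) = 159027
Equivalently, S(n,k) is n! times the coefficient of x^n in the EGF (e^x - 1)^k / k!.

159027


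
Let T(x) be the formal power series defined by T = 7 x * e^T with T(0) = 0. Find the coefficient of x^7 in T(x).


Apply the Lagrange inversion formula: if T = 7 x * phi(T) with phi(t) = e^t, then
[x^n] T = 7^n * (1/n) [t^(n-1)] phi(t)^n = 7^n * (1/n) [t^(n-1)] e^(n t) = 7^n * (1/n) * n^(n-1) / (n-1)! = 7^n * n^(n-1) / n!.
When c = 1 this is the Cayley count of rooted labeled trees on n vertices, divided by n!.
For n = 7: 7^7 * 7^6 / 7! = 823543 * 117649/5040 = 13841287201/720.

13841287201/720


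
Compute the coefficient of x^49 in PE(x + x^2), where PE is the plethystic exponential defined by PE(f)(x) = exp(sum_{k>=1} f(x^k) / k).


With f(x) = x + x^2, the exponent is sum_{k>=1} (x^k + x^(2k)) / k = -ln(1 - x) - ln(1 - x^2). Exponentiating:
PE(x + x^2) = 1 / ((1 - x)(1 - x^2)).
This is the generating function for partitions of n into parts of size 1 or 2. The number of 2's can be any j in 0..24, and the rest are 1's, so
[x^49] = floor(49/2) + 1 = 25.

25


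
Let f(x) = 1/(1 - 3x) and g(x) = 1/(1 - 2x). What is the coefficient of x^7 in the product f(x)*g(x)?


The coefficient of x^n in f*g is the Cauchy product: sum_{k=0}^{n} a^k * b^(n-k).
With a=3, b=2, n=7:
sum_{k=0}^{7} 3^k * 2^(7-k)
= 6305

6305


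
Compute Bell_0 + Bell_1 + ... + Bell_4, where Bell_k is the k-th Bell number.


Recall Bell_k counts set partitions of a k-set (with Bell_0 = 1 by convention).
Bell_0 through Bell_4: 1, 1, 2, 5, 15
Sum = 1 + 1 + 2 + 5 + 15 = 24.

24


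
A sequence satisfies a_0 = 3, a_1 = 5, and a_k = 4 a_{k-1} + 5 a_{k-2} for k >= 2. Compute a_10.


The characteristic equation is t^2 - 4 t - 5 = 0, with roots r_1 = 5 and r_2 = -1 (so c_1 = r_1 + r_2, c_2 = -r_1 r_2 as required).
One can use the closed form a_n = A r_1^n + B r_2^n, but direct iteration is more reliable:
a_0 = 3, a_1 = 5, a_2 = 35, a_3 = 165, a_4 = 835, a_5 = 4165, a_6 = 20835, a_7 = 104165, a_8 = 520835, a_9 = 2604165, a_10 = 13020835.
So a_10 = 13020835.

13020835


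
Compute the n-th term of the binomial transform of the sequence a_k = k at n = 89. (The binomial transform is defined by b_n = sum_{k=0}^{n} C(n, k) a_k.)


With a_k = k, b_n = sum_{k=0}^{n} C(n, k) k. Using k * C(n, k) = n * C(n-1, k-1) gives b_n = n * sum_{k>=1} C(n-1, k-1) = n * 2^(n-1).
For n = 89: 89 * 2^88 = 89 * 309485009821345068724781056 = 27544165874099711116505513984.

27544165874099711116505513984


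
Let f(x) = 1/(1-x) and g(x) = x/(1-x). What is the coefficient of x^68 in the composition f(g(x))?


First simplify the composition: f(g(x)) = 1/(1 - x/(1-x)) = (1-x)/((1-x) - x) = (1-x)/(1-2x).
Now extract the coefficient. Write (1-x)/(1-2x) = 1/(1-2x) - x/(1-2x).
The coefficient of x^n in 1/(1-2x) is 2^n, and in x/(1-2x) is 2^(n-1) (for n >= 1).
So the coefficient of x^68 is 2^68 - 2^67 = 295147905179352825856 - 147573952589676412928 = 147573952589676412928.

147573952589676412928


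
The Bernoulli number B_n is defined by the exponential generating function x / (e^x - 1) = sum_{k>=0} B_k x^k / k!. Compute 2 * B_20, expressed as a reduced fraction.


Bernoulli numbers can also be computed recursively via B_0 = 1 and sum_{j=0}^{m} C(m+1, j) B_j = 0 for m >= 1. Odd-index Bernoulli numbers vanish for k >= 3.
Computing B_20 = -174611/330, so 2 * B_20 = 2 * -174611/330 = -174611/165.

-174611/165


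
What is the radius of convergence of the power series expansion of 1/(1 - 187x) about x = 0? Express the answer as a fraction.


Expanding 1/(1 - 187x) = sum_{k>=0} 187^k x^k, the series converges when |187x| < 1, i.e., |x| < 1/187.
So the radius of convergence is 1/187 = 1/187.

1/187


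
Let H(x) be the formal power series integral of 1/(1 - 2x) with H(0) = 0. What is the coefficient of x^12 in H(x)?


1/(1 - 2x) = sum_{k>=0} 2^k x^k. Integrating termwise with H(0) = 0:
H(x) = sum_{k>=0} 2^k x^(k+1) / (k+1) = sum_{m>=1} 2^(m-1) x^m / m.
For m = 12: 2^11/12 = 2048/12 = 512/3.

512/3


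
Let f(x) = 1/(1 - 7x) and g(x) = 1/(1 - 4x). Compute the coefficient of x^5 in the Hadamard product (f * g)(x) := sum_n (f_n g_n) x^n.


f has coefficients f_k = 7^k and g has coefficients g_k = 4^k, so the Hadamard product has coefficient (f*g)_k = 7^k * 4^k = 28^k.
For k = 5: 28^5 = 17210368.

17210368


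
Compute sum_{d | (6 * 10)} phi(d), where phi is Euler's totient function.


First, 6 * 10 = 60. One classical identity is sum_{d | n} phi(d) = n (each k in [1, n] has a unique gcd with n, and among the k's with gcd(k, n) = n/d there are phi(d) of them). So the sum equals 60. We also verify directly:
Divisors of 60: 1, 2, 3, 4, 5, 6, 10, 12, 15, 20, 30, 60.
phi values: 1, 1, 2, 2, 4, 2, 4, 4, 8, 8, 8, 16.
Sum = 60.

60


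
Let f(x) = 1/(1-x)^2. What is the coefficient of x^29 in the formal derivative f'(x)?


Differentiate: d/dx [ 1/(1-x)^r ] = r / (1-x)^(r+1).
Here r = 2, so f'(x) = 2 / (1-x)^3.
The expansion of 1/(1-x)^(r+1) has coefficient of x^n equal to C(n+r, r).
So the coefficient of x^29 in f'(x) is
2 * C(31, 2) = 2 * 465 = 930

930


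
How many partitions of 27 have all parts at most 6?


Using the generating function (1-x)^(-1)(1-x^2)^(-1)...(1-x^6)^(-1),
the coefficient of x^27 counts these restricted partitions.
Result = 811

811


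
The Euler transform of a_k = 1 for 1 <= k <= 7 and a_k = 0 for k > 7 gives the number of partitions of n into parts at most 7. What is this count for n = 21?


Partitions of 21 into parts at most 7:
Using generating function (1-x)^(-1)(1-x^2)^(-1)...(1-x^7)^(-1),
the coefficient of x^21 = 436

436


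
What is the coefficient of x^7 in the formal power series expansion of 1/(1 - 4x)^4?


The general identity 1/(1 - c x)^r = sum_{k>=0} c^k C(k + r - 1, r - 1) x^k follows by substituting y = c x into 1/(1 - y)^r = sum_{k>=0} C(k + r - 1, r - 1) y^k.
For c = 4, r = 4, k = 7:
4^7 * C(10, 3) = 16384 * 120 = 1966080.

1966080


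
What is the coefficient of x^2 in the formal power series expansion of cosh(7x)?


The Maclaurin series is cosh(t) = sum_{m>=0} t^(2m) / (2m)!, so substituting t = 7x, only even powers of x are nonzero, with coefficient of x^(2m) equal to 7^(2m) / (2m)!.
For x^2 the coefficient is 7^2/2! = 49/2 = 49/2.

49/2


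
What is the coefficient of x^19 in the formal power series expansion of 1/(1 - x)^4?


The negative binomial / multiset identity is
1/(1 - x)^r = sum_{k>=0} C(k + r - 1, r - 1) x^k.
Here r = 4 and k = 19, so the coefficient is
C(19 + 3, 3) = C(22, 3)
= 1540

1540


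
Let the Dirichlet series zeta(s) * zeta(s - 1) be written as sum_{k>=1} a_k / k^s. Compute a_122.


Convolution gives a_k = sum_{d | k} d * 1 = sum_{d | k} d = sigma(k), the sum of positive divisors of k.
For k = 122, the divisors are 1, 2, 61, 122, so
sigma(122) = 1 + 2 + 61 + 122 = 186.

186


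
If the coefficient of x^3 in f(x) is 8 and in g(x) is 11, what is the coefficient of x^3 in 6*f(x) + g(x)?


Scalar multiplication scales coefficients: 6 * 8 = 48.
Then add the g coefficient: 48 + 11
= 59

59


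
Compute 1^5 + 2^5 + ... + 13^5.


This power sum has a closed form given by Faulhaber's formula
sum_{k=1}^{m} k^p = (1 / (p + 1)) * sum_{j=0}^{p} C(p + 1, j) B_j m^(p + 1 - j),
but for small m direct computation is fastest:
1 + 32 + 243 + 1024 + 3125 + 7776 + 16807 + 32768 + 59049 + 100000 + 161051 + 248832 + 371293 = 1002001.

1002001


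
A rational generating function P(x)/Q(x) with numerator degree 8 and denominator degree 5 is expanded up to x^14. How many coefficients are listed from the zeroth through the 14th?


Expanding up to x^14 gives the coefficients for x^0, x^1, ..., x^14.
That is 14 + 1 = 15 coefficients in total.

15


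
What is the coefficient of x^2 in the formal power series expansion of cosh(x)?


The Maclaurin series is cosh(t) = sum_{m>=0} t^(2m) / (2m)!, so substituting t = x, only even powers of x are nonzero, with coefficient of x^(2m) equal to 1 / (2m)!.
For x^2 the coefficient is 1/2! = 1/2 = 1/2.

1/2


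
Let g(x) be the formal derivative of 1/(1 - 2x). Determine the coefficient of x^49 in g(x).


Differentiate termwise: d/dx sum_{k>=0} 2^k x^k = sum_{k>=1} k 2^k x^(k-1) = sum_{j>=0} (j+1) 2^(j+1) x^j.
Equivalently, d/dx [1/(1 - 2x)] = 2/(1 - 2x)^2.
For j = 49: 50 * 2^50 = 50 * 1125899906842624 = 56294995342131200.

56294995342131200


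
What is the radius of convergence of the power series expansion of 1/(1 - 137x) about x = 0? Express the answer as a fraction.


Expanding 1/(1 - 137x) = sum_{k>=0} 137^k x^k, the series converges when |137x| < 1, i.e., |x| < 1/137.
So the radius of convergence is 1/137 = 1/137.

1/137


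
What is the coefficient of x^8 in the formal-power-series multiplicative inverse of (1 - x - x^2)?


Let the inverse be f(x) = sum_{k>=0} a_k x^k. From f(x) * (1 - x - x^2) = 1 and matching coefficients:
 x^0: a_0 = 1.
 x^1: a_1 - a_0 = 0, so a_1 = 1.
 x^k (k >= 2): a_k - a_{k-1} - a_{k-2} = 0, i.e. a_k = a_{k-1} + a_{k-2}.
This is the Fibonacci-type recurrence shifted so that a_0 = a_1 = 1.
Iterating: a_0=1, a_1=1, a_2=2, a_3=3, a_4=5, a_5=8, a_6=13, a_7=21, a_8=34
a_8 = 34.

34


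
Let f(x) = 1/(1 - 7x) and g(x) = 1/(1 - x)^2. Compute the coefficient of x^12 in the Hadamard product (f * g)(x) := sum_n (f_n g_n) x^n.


f has coefficients f_k = 7^k. For g = 1/(1 - x)^2 the coefficient is g_k = C(k + 1, 1) = k + 1. The Hadamard coefficient is (f * g)_k = 7^k * (k + 1).
For k = 12: 7^12 * 13 = 13841287201 * 13 = 179936733613.

179936733613


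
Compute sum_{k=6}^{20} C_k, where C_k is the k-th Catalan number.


C_6 through C_20: 132, 429, 1430, 4862, 16796, 58786, 208012, 742900, 2674440, 9694845, 35357670, 129644790, 477638700, 1767263190, 6564120420
Sum = 132 + 429 + 1430 + 4862 + 16796 + 58786 + 208012 + 742900 + 2674440 + 9694845 + 35357670 + 129644790 + 477638700 + 1767263190 + 6564120420
= 8987427402

8987427402


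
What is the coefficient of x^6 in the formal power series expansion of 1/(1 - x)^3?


The expansion 1/(1 - x)^r = sum_{k>=0} C(k + r - 1, r - 1) x^k follows from the multiset / negative-binomial theorem (or from repeated differentiation of the geometric series).
For r = 3 and k = 6:
C(8, 2) = 40320 / (2 * 720) = 28.

28


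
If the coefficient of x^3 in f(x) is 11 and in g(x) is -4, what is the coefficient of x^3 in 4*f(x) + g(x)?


Scalar multiplication scales coefficients: 4 * 11 = 44.
Then add the g coefficient: 44 + -4
= 40

40


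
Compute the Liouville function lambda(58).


The Liouville function is lambda(k) = (-1)^Omega(k), where Omega(k) counts the prime factors of k with multiplicity.
Factoring: 58 = 2 * 29, so Omega(58) = 2.
lambda(58) = (-1)^2 = 1.

1


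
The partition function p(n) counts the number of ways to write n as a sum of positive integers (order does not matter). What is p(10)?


Using the generating function prod_{k>=1} 1/(1-x^k), we compute p(10).
By dynamic programming over parts 1 through 10:
p(10) = 42

42


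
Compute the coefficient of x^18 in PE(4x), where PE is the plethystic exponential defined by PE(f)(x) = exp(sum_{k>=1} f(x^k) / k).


With f(x) = 4x, the exponent is sum_{k>=1} 4 x^k / k = 4 * (-ln(1 - x)). Exponentiating:
PE(4x) = exp(-4 ln(1 - x)) = 1/(1 - x)^4.
By the negative binomial expansion, [x^n] 1/(1 - x)^4 = C(n + 3, 3).
For n = 18: C(21, 3) = 1330.

1330


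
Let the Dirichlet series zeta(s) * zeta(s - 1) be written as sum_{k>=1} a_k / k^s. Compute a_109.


Convolution gives a_k = sum_{d | k} d * 1 = sum_{d | k} d = sigma(k), the sum of positive divisors of k.
For k = 109, the divisors are 1, 109, so
sigma(109) = 1 + 109 = 110.

110


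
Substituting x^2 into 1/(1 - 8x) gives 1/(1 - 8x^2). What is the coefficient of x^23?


Since 1/(1 - 8x^2) only has even powers of x,
the coefficient of x^23 (odd) is 0.

0


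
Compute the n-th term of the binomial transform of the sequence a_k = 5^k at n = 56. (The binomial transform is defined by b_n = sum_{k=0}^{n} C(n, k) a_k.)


With a_k = 5^k, b_n = sum_{k=0}^{n} C(n, k) 5^k = (1 + 5)^n by the binomial theorem.
For n = 56: (1 + 5)^56 = 6^56 = 37711171281396032013366321198900157303750656.

37711171281396032013366321198900157303750656


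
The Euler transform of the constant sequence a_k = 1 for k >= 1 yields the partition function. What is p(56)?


The Euler transform converts the sequence a_k = 1 into the number of integer partitions.
Using the recurrence or dynamic programming:
p(56) = 526823

526823


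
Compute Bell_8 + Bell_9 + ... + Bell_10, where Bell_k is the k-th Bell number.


Recall Bell_k counts set partitions of a k-set (with Bell_0 = 1 by convention).
Bell_8 through Bell_10: 4140, 21147, 115975
Sum = 4140 + 21147 + 115975 = 141262.

141262


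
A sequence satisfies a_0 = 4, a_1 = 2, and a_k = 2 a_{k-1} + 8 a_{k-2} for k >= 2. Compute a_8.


The characteristic equation is t^2 - 2 t - 8 = 0, with roots r_1 = 4 and r_2 = -2 (so c_1 = r_1 + r_2, c_2 = -r_1 r_2 as required).
One can use the closed form a_n = A r_1^n + B r_2^n, but direct iteration is more reliable:
a_0 = 4, a_1 = 2, a_2 = 36, a_3 = 88, a_4 = 464, a_5 = 1632, a_6 = 6976, a_7 = 27008, a_8 = 109824.
So a_8 = 109824.

109824


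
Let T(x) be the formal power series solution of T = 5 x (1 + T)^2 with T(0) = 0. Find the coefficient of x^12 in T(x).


Apply the Lagrange inversion formula: if T = 5 x * phi(T) with phi(t) = (1 + t)^2, then [x^n] T = 5^n * (1/n) [t^(n-1)] phi(t)^n = 5^n * (1/n) [t^(n-1)] (1 + t)^(2n) = 5^n * (1/n) C(2n, n-1).
Using the identity C(2n, n-1) = C(2n, n) * n / (n+1), the unscaled factor equals C(2n, n) / (n+1) = C_n, the n-th Catalan number.
For n = 12: C_12 = C(24, 12) / 13 = 2704156/13 = 208012.
With the 5^12 = 244140625 factor, the coefficient is 244140625 * 208012 = 50784179687500.

50784179687500


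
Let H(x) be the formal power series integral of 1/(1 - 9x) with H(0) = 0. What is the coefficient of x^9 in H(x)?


1/(1 - 9x) = sum_{k>=0} 9^k x^k. Integrating termwise with H(0) = 0:
H(x) = sum_{k>=0} 9^k x^(k+1) / (k+1) = sum_{m>=1} 9^(m-1) x^m / m.
For m = 9: 9^8/9 = 43046721/9 = 4782969.

4782969


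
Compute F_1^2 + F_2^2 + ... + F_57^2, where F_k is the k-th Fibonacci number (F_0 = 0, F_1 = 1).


There is a standard identity sum_{k=0}^{N} F_k^2 = F_N * F_{N+1} (proved inductively from the telescoping relation F_k^2 = F_k F_{k+1} - F_{k-1} F_k). Then
sum_{k=1}^{57} F_k^2 = F_57 F_58 - F_0 F_1.
Computing: F_57 = 365435296162, F_58 = 591286729879, F_0 = 0, F_1 = 1.
Sum = 365435296162 * 591286729879 - 0 * 1 = 216077041249992859424398.

216077041249992859424398


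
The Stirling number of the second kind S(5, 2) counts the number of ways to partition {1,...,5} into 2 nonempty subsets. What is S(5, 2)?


Using the explicit formula S(n,k) = (1/k!) sum_{j=0}^{k} (-1)^(k-j) C(k,j) j^n:
S(5, 2) = 15
Equivalently, S(n,k) is n! times the coefficient of x^n in the EGF (e^x - 1)^k / k!.

15


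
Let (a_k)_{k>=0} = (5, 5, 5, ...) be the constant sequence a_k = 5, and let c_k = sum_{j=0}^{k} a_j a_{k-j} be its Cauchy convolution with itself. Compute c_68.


Since a_j = 5 for all j >= 0, the convolution sum becomes
c_k = sum_{j=0}^{k} 5 * 5 = 25 * (k + 1).
Equivalently, the generating function of (a_k) is 5/(1 - x) and its square is 25/(1 - x)^2 = sum_{k>=0} 25(k + 1) x^k.
For k = 68: 25 * 69 = 1725.

1725


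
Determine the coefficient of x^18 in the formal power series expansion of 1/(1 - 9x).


The geometric series identity gives 1/(1 - c x) = sum_{k>=0} c^k x^k, so the coefficient of x^k is c^k.
Here c = 9 and k = 18.
Computing: 9^18 = 150094635296999121

150094635296999121


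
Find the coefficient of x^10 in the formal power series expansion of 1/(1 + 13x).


Write 1/(1 + c x) = 1/(1 - (-c) x) and apply the geometric-series identity
1/(1 - y) = sum_{k>=0} y^k to get 1/(1 + c x) = sum_{k>=0} (-c)^k x^k.
So the coefficient of x^k is (-c)^k = (-1)^k * c^k.
Here c = 13 and k = 10:
(-13)^10 = 1 * 137858491849 = 137858491849

137858491849


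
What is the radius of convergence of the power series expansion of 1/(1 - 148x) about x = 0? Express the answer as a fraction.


Expanding 1/(1 - 148x) = sum_{k>=0} 148^k x^k, the series converges when |148x| < 1, i.e., |x| < 1/148.
So the radius of convergence is 1/148 = 1/148.

1/148


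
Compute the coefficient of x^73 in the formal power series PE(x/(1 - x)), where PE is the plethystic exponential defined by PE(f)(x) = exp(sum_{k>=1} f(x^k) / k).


For f(x) = x/(1 - x) we have
sum_{k>=1} f(x^k) / k = sum_{k>=1} (1/k) * x^k / (1 - x^k) = sum_{k, m >= 1} x^(k m) / k,
which after exponentiating simplifies to
PE(x/(1 - x)) = prod_{k>=1} 1 / (1 - x^k).
This is the generating function for the partition function p(n), so the coefficient of x^73 is p(73).
Computing p(73) by dynamic programming over parts 1, 2, ..., 73: p(73) = 6185689.

6185689


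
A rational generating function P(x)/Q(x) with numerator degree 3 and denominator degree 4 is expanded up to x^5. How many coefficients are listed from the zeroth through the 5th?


Expanding up to x^5 gives the coefficients for x^0, x^1, ..., x^5.
That is 5 + 1 = 6 coefficients in total.

6


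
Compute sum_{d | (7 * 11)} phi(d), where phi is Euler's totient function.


First, 7 * 11 = 77. One classical identity is sum_{d | n} phi(d) = n (each k in [1, n] has a unique gcd with n, and among the k's with gcd(k, n) = n/d there are phi(d) of them). So the sum equals 77. We also verify directly:
Divisors of 77: 1, 7, 11, 77.
phi values: 1, 6, 10, 60.
Sum = 77.

77


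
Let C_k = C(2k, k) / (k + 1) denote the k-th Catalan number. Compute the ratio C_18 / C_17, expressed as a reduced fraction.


Using C_k = (2k)! / (k! (k+1)!), the ratio C_{k+1}/C_k simplifies to
C_{k+1}/C_k = [(2k+2)! / ((k+1)! (k+2)!)] * [k! (k+1)! / (2k)!]
 = (2k+2)(2k+1) / ((k+1)(k+2)) = 2(2k+1) / (k+2).
For k = 17: 2(2*17 + 1) / (17 + 2) = 70/19 = 70/19.

70/19


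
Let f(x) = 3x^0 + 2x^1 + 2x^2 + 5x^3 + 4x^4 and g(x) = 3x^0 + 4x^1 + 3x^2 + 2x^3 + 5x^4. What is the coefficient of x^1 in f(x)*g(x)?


Cauchy product at x^1:
3*4 + 2*3
= 18

18


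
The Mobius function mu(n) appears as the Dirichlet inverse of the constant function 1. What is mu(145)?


145 = 5 * 29 (all distinct primes).
mu(145) = (-1)^2 = 1

1


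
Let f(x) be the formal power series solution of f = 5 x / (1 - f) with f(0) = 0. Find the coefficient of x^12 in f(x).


Apply Lagrange inversion: f = 5 x * phi(f) with phi(t) = 1/(1 - t), so
[x^n] f = 5^n * (1/n) [t^(n-1)] phi(t)^n = 5^n * (1/n) [t^(n-1)] (1 - t)^(-n) = 5^n * (1/n) C(2n - 2, n - 1) = 5^n * C_{n-1}.
For n = 12: C_11 = C(22, 11) / 12 = 705432/12 = 58786.
With the 5^12 = 244140625 factor, the coefficient is 244140625 * 58786 = 14352050781250.

14352050781250


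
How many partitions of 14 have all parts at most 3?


Using the generating function (1-x)^(-1)(1-x^2)^(-1)(1-x^3)^(-1),
the coefficient of x^14 counts these restricted partitions.
Result = 24

24


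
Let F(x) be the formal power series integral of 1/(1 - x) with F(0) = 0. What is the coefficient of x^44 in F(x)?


1/(1 - x) = sum_{k>=0} x^k. Integrating termwise and using F(0) = 0 gives
F(x) = sum_{k>=0} x^(k+1) / (k+1) = sum_{m>=1} x^m / m = -ln(1 - x).
So the coefficient of x^44 is 1/44 = 1/44.

1/44


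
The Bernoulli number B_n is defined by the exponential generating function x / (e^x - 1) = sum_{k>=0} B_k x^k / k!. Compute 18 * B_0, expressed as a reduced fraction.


Bernoulli numbers can also be computed recursively via B_0 = 1 and sum_{j=0}^{m} C(m+1, j) B_j = 0 for m >= 1. Odd-index Bernoulli numbers vanish for k >= 3.
Computing B_0 = 1, so 18 * B_0 = 18 * 1 = 18.

18


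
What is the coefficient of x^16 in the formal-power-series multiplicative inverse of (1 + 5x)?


The inverse is 1/(1 + 5x). Apply the geometric identity 1/(1 - y) = sum_{k>=0} y^k with y = -5x:
1/(1 + 5x) = sum_{k>=0} (-5)^k x^k.
So the coefficient of x^16 is (-5)^16 = 152587890625.

152587890625


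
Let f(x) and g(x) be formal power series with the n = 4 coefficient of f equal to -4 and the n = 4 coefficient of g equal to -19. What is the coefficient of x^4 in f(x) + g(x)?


Addition of formal power series is termwise.
The coefficient of x^4 in f + g = -4 + -19
= -23

-23


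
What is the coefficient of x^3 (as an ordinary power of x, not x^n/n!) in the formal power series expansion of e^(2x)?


The exponential series is e^y = sum_{k>=0} y^k / k!. Substituting y = 2x gives
e^(2x) = sum_{k>=0} 2^k x^k / k!.
So the coefficient of x^n is a^n/n! with a = 2, n = 3:
2^3 / 3! = 8/6 = 4/3

4/3


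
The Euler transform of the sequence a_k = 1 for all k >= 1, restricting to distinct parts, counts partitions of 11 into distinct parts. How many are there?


Partitions of 11 into distinct parts can be computed via generating function.
Product (1+x)(1+x^2)(1+x^3)...
The coefficient of x^11 = 12

12


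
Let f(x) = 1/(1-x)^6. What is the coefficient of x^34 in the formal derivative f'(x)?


Differentiate: d/dx [ 1/(1-x)^r ] = r / (1-x)^(r+1).
Here r = 6, so f'(x) = 6 / (1-x)^7.
The expansion of 1/(1-x)^(r+1) has coefficient of x^n equal to C(n+r, r).
So the coefficient of x^34 in f'(x) is
6 * C(40, 6) = 6 * 3838380 = 23030280

23030280


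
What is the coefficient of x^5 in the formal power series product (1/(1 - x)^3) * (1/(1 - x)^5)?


Combine the factors: (1/(1 - x)^3) * (1/(1 - x)^5) = 1/(1 - x)^8.
Then use 1/(1 - x)^r = sum_{k>=0} C(k + r - 1, r - 1) x^k with r = 8 and k = 5:
C(12, 7) = 792.

792


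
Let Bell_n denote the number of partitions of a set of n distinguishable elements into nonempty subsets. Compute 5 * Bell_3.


Bell_3 can be computed from the Bell triangle or from Dobinski's identity Bell_n = (1/e) * sum_{k>=0} k^n / k!.
Computing Bell_3 = 5.
Then 5 * 5 = 25.

25


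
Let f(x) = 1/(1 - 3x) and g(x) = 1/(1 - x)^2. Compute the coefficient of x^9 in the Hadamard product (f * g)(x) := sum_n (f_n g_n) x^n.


f has coefficients f_k = 3^k. For g = 1/(1 - x)^2 the coefficient is g_k = C(k + 1, 1) = k + 1. The Hadamard coefficient is (f * g)_k = 3^k * (k + 1).
For k = 9: 3^9 * 10 = 19683 * 10 = 196830.

196830


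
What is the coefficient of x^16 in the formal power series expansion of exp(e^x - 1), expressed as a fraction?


exp(e^x - 1) is the exponential generating function for the Bell numbers Bell_k: exp(e^x - 1) = sum_{k>=0} Bell_k x^k / k!.
So the coefficient of x^16 in exp(e^x - 1) is Bell_16 / 16!.
Computing: Bell_16 = 10480142147 and 16! = 20922789888000, giving
10480142147/20922789888000 = 10480142147/20922789888000.

10480142147/20922789888000


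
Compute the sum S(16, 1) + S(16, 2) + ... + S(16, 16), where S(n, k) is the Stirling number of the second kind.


By definition, S(n, k) counts partitions of an n-set into exactly k nonempty blocks.
Computing row n = 16 for k = 1..16:
S(16, k): 1, 32767, 7141686, 171798901, 1096190550, 2734926558, 3281882604, 2141764053, 820784250, 193754990, 28936908, 2757118, 165620, 6020, 120, 1
Sum = 10480142147. (This equals Bell_16 since the sum runs over all k.)

10480142147


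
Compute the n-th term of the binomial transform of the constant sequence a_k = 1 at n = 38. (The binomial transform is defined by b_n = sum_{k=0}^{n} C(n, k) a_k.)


With a_k = 1 for all k, b_n = sum_{k=0}^{n} C(n, k) = 2^n by the binomial theorem.
For n = 38: 2^38 = 274877906944.

274877906944


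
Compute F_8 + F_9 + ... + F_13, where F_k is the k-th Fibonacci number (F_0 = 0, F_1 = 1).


Use the identity sum_{k=0}^{N} F_k = F_{N+2} - 1 (which follows from F_{k+2} - F_{k+1} = F_k). Then
sum_{k=8}^{13} F_k = (F_{15} - 1) - (F_{9} - 1) = F_{15} - F_{9}.
Computing: F_{15} = 610, F_{9} = 34, so
Sum = 610 - 34 = 576.

576


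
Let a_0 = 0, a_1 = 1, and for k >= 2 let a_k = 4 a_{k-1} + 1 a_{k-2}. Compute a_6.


Iterating the recurrence forward:
a_0 = 0
a_1 = 1
a_2 = 4*1 + 1*0 = 4
a_3 = 4*4 + 1*1 = 17
a_4 = 4*17 + 1*4 = 72
a_5 = 4*72 + 1*17 = 305
a_6 = 4*305 + 1*72 = 1292
So a_6 = 1292.

1292


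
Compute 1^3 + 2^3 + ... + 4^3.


This power sum has a closed form given by Faulhaber's formula
sum_{k=1}^{m} k^p = (1 / (p + 1)) * sum_{j=0}^{p} C(p + 1, j) B_j m^(p + 1 - j),
but for small m direct computation is fastest:
1 + 8 + 27 + 64 = 100.

100


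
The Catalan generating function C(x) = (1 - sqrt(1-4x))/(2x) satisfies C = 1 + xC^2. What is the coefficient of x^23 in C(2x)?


Substituting x -> 2x scales the n-th coefficient by 2^n, so [x^23] C(2x) = 2^23 * C_23.
C_23 = C(2*23, 23)/(24) = 8233430727600/24 = 343059613650.
So 2^23 * 343059613650 = 8388608 * 343059613650 = 2877792619541299200.

2877792619541299200


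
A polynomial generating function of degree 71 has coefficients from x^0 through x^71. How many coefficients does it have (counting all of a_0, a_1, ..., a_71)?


A polynomial of degree 71 takes the form a_0 + a_1 x + ... + a_71 x^71.
The number of coefficients is 71 + 1 = 72.

72


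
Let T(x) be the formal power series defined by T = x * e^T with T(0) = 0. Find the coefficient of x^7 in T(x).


Apply the Lagrange inversion formula: if T = x * phi(T) with phi(t) = e^t, then
[x^n] T = (1/n) [t^(n-1)] phi(t)^n = (1/n) [t^(n-1)] e^(n t) = (1/n) * n^(n-1) / (n-1)! = n^(n-1) / n!.
When c = 1 this is the Cayley count of rooted labeled trees on n vertices, divided by n!.
For n = 7: 7^6 / 7! = 117649/5040 = 16807/720.

16807/720


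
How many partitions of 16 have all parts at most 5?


Using the generating function (1-x)^(-1)(1-x^2)^(-1)...(1-x^5)^(-1),
the coefficient of x^16 counts these restricted partitions.
Result = 101

101


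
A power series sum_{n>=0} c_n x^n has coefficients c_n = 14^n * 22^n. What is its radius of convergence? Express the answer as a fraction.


By the root test (Cauchy-Hadamard), the radius is R = 1 / limsup_n |c_n|^(1/n).
Here |c_n|^(1/n) = (14^n * 22^n)^(1/n) = 14 * 22 = 308 for all n.
So R = 1/308 = 1/308.

1/308


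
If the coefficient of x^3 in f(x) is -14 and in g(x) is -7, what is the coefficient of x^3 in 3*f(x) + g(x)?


Scalar multiplication scales coefficients: 3 * -14 = -42.
Then add the g coefficient: -42 + -7
= -49

-49


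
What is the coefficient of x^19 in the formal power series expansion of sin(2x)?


The Maclaurin series is sin(t) = sum_{k>=0} (-1)^k t^(2k+1) / (2k+1)!, so substituting t = 2x, only odd powers of x are nonzero, with coefficient of x^(2k+1) equal to (-1)^k 2^(2k+1) / (2k+1)!.
Write 19 = 2*9 + 1, giving the coefficient (-1)^9 * 2^19 / 19! = -524288/121645100408832000 = -8/1856156927625.

-8/1856156927625


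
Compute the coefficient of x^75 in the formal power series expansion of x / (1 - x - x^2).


Let f(x) = sum_{k>=0} a_k x^k. Multiplying f(x) * (1 - x - x^2) = x and matching coefficients gives a_0 = 0, a_1 = 1, and a_k = a_{k-1} + a_{k-2} for k >= 2. These are the Fibonacci numbers F_k.
Iterating from F_0 = 0, F_1 = 1:
F_0=0, F_1=1, F_2=1, F_3=2, F_4=3, F_5=5, F_6=8, F_7=13, F_8=21, F_9=34, ...
F_75 = 2111485077978050.

2111485077978050


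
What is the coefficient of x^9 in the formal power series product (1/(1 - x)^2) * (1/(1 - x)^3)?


Combine the factors: (1/(1 - x)^2) * (1/(1 - x)^3) = 1/(1 - x)^5.
Then use 1/(1 - x)^r = sum_{k>=0} C(k + r - 1, r - 1) x^k with r = 5 and k = 9:
C(13, 4) = 715.

715


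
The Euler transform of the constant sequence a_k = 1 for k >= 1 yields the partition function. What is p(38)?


The Euler transform converts the sequence a_k = 1 into the number of integer partitions.
Using the recurrence or dynamic programming:
p(38) = 26015

26015


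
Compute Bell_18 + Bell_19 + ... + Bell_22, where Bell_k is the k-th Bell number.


Recall Bell_k counts set partitions of a k-set (with Bell_0 = 1 by convention).
Bell_18 through Bell_22: 682076806159, 5832742205057, 51724158235372, 474869816156751, 4506715738447323
Sum = 682076806159 + 5832742205057 + 51724158235372 + 474869816156751 + 4506715738447323 = 5039824531850662.

5039824531850662


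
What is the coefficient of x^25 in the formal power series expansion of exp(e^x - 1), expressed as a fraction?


exp(e^x - 1) is the exponential generating function for the Bell numbers Bell_k: exp(e^x - 1) = sum_{k>=0} Bell_k x^k / k!.
So the coefficient of x^25 in exp(e^x - 1) is Bell_25 / 25!.
Computing: Bell_25 = 4638590332229999353 and 25! = 15511210043330985984000000, giving
4638590332229999353/15511210043330985984000000 = 356814640940769181/1193170003333152768000000.

356814640940769181/1193170003333152768000000


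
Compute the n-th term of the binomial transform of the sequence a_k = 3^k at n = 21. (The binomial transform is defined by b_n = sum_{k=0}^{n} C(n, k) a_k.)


With a_k = 3^k, b_n = sum_{k=0}^{n} C(n, k) 3^k = (1 + 3)^n by the binomial theorem.
For n = 21: (1 + 3)^21 = 4^21 = 4398046511104.

4398046511104


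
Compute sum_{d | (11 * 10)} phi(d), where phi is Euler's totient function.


First, 11 * 10 = 110. One classical identity is sum_{d | n} phi(d) = n (each k in [1, n] has a unique gcd with n, and among the k's with gcd(k, n) = n/d there are phi(d) of them). So the sum equals 110. We also verify directly:
Divisors of 110: 1, 2, 5, 10, 11, 22, 55, 110.
phi values: 1, 1, 4, 4, 10, 10, 40, 40.
Sum = 110.

110


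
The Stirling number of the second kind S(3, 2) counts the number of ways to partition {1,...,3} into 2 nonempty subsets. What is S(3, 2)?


Using the explicit formula S(n,k) = (1/k!) sum_{j=0}^{k} (-1)^(k-j) C(k,j) j^n:
S(3, 2) = 3
Equivalently, S(n,k) is n! times the coefficient of x^n in the EGF (e^x - 1)^k / k!.

3


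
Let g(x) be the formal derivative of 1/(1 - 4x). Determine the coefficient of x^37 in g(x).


Differentiate termwise: d/dx sum_{k>=0} 4^k x^k = sum_{k>=1} k 4^k x^(k-1) = sum_{j>=0} (j+1) 4^(j+1) x^j.
Equivalently, d/dx [1/(1 - 4x)] = 4/(1 - 4x)^2.
For j = 37: 38 * 4^38 = 38 * 75557863725914323419136 = 2871198821584744289927168.

2871198821584744289927168


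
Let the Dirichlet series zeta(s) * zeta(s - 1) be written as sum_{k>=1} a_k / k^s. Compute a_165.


Convolution gives a_k = sum_{d | k} d * 1 = sum_{d | k} d = sigma(k), the sum of positive divisors of k.
For k = 165, the divisors are 1, 3, 5, 11, 15, 33, 55, 165, so
sigma(165) = 1 + 3 + 5 + 11 + 15 + 33 + 55 + 165 = 288.

288


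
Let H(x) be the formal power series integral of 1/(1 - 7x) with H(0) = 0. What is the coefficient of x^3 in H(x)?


1/(1 - 7x) = sum_{k>=0} 7^k x^k. Integrating termwise with H(0) = 0:
H(x) = sum_{k>=0} 7^k x^(k+1) / (k+1) = sum_{m>=1} 7^(m-1) x^m / m.
For m = 3: 7^2/3 = 49/3 = 49/3.

49/3


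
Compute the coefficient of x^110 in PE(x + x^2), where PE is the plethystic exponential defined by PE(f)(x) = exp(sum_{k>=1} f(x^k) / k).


With f(x) = x + x^2, the exponent is sum_{k>=1} (x^k + x^(2k)) / k = -ln(1 - x) - ln(1 - x^2). Exponentiating:
PE(x + x^2) = 1 / ((1 - x)(1 - x^2)).
This is the generating function for partitions of n into parts of size 1 or 2. The number of 2's can be any j in 0..55, and the rest are 1's, so
[x^110] = floor(110/2) + 1 = 56.

56


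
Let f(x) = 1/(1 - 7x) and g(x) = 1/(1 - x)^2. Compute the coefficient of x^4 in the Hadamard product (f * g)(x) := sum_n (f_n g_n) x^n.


f has coefficients f_k = 7^k. For g = 1/(1 - x)^2 the coefficient is g_k = C(k + 1, 1) = k + 1. The Hadamard coefficient is (f * g)_k = 7^k * (k + 1).
For k = 4: 7^4 * 5 = 2401 * 5 = 12005.

12005


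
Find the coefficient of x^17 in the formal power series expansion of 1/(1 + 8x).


Write 1/(1 + c x) = 1/(1 - (-c) x) and apply the geometric-series identity
1/(1 - y) = sum_{k>=0} y^k to get 1/(1 + c x) = sum_{k>=0} (-c)^k x^k.
So the coefficient of x^k is (-c)^k = (-1)^k * c^k.
Here c = 8 and k = 17:
(-8)^17 = -1 * 2251799813685248 = -2251799813685248

-2251799813685248


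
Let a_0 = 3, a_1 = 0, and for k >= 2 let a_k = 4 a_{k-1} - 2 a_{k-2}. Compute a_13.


Iterating the recurrence forward:
a_0 = 3
a_1 = 0
a_2 = 4*0 - 2*3 = -6
a_3 = 4*-6 - 2*0 = -24
a_4 = 4*-24 - 2*-6 = -84
a_5 = 4*-84 - 2*-24 = -288
a_6 = 4*-288 - 2*-84 = -984
a_7 = 4*-984 - 2*-288 = -3360
a_8 = 4*-3360 - 2*-984 = -11472
a_9 = 4*-11472 - 2*-3360 = -39168
a_10 = 4*-39168 - 2*-11472 = -133728
a_11 = 4*-133728 - 2*-39168 = -456576
a_12 = 4*-456576 - 2*-133728 = -1558848
a_13 = 4*-1558848 - 2*-456576 = -5322240
So a_13 = -5322240.

-5322240


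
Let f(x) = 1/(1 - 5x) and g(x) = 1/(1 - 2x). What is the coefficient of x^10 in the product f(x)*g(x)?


The coefficient of x^n in f*g is the Cauchy product: sum_{k=0}^{n} a^k * b^(n-k).
With a=5, b=2, n=10:
sum_{k=0}^{10} 5^k * 2^(10-k)
= 16275359

16275359


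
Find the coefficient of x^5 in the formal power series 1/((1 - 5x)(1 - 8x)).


By partial fractions or Cauchy convolution:
The coefficient equals sum_{k=0}^{5} 5^k * 8^(5-k).
= 82173

82173


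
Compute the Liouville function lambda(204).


The Liouville function is lambda(k) = (-1)^Omega(k), where Omega(k) counts the prime factors of k with multiplicity.
Factoring: 204 = 2 * 2 * 3 * 17, so Omega(204) = 4.
lambda(204) = (-1)^4 = 1.

1


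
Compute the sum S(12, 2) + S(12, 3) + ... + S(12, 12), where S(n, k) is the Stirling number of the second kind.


By definition, S(n, k) counts partitions of an n-set into exactly k nonempty blocks.
Computing row n = 12 for k = 2..12:
S(12, k): 2047, 86526, 611501, 1379400, 1323652, 627396, 159027, 22275, 1705, 66, 1
Sum = 4213596.

4213596


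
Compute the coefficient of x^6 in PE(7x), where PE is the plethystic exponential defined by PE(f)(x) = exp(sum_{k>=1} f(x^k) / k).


With f(x) = 7x, the exponent is sum_{k>=1} 7 x^k / k = 7 * (-ln(1 - x)). Exponentiating:
PE(7x) = exp(-7 ln(1 - x)) = 1/(1 - x)^7.
By the negative binomial expansion, [x^n] 1/(1 - x)^7 = C(n + 6, 6).
For n = 6: C(12, 6) = 924.

924


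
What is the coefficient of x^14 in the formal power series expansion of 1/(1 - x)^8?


The negative binomial / multiset identity is
1/(1 - x)^r = sum_{k>=0} C(k + r - 1, r - 1) x^k.
Here r = 8 and k = 14, so the coefficient is
C(14 + 7, 7) = C(21, 7)
= 116280

116280


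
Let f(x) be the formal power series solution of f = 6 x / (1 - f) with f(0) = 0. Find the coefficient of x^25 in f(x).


Apply Lagrange inversion: f = 6 x * phi(f) with phi(t) = 1/(1 - t), so
[x^n] f = 6^n * (1/n) [t^(n-1)] phi(t)^n = 6^n * (1/n) [t^(n-1)] (1 - t)^(-n) = 6^n * (1/n) C(2n - 2, n - 1) = 6^n * C_{n-1}.
For n = 25: C_24 = C(48, 24) / 25 = 32247603683100/25 = 1289904147324.
With the 6^25 = 28430288029929701376 factor, the coefficient is 28430288029929701376 * 1289904147324 = 36672346439422195245071229517824.

36672346439422195245071229517824


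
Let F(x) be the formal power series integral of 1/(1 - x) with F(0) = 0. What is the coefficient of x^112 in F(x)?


1/(1 - x) = sum_{k>=0} x^k. Integrating termwise and using F(0) = 0 gives
F(x) = sum_{k>=0} x^(k+1) / (k+1) = sum_{m>=1} x^m / m = -ln(1 - x).
So the coefficient of x^112 is 1/112 = 1/112.

1/112


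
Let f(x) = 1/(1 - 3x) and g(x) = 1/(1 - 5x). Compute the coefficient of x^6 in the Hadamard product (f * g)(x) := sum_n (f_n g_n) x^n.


f has coefficients f_k = 3^k and g has coefficients g_k = 5^k, so the Hadamard product has coefficient (f*g)_k = 3^k * 5^k = 15^k.
For k = 6: 15^6 = 11390625.

11390625


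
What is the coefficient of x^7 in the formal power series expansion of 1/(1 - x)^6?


The expansion 1/(1 - x)^r = sum_{k>=0} C(k + r - 1, r - 1) x^k follows from the multiset / negative-binomial theorem (or from repeated differentiation of the geometric series).
For r = 6 and k = 7:
C(12, 5) = 479001600 / (120 * 5040) = 792.

792


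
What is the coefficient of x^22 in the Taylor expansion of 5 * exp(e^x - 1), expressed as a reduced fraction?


exp(e^x - 1) = sum_{k>=0} Bell_k x^k / k!, where Bell_k is the k-th Bell number.
So the coefficient of x^22 is 5 * Bell_22 / 22!.
Computing: Bell_22 = 4506715738447323 and 22! = 1124000727777607680000, giving
5 * 4506715738447323/1124000727777607680000 = 88366975263673/4407845991284736000.

88366975263673/4407845991284736000


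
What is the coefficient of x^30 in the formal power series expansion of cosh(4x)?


The Maclaurin series is cosh(t) = sum_{m>=0} t^(2m) / (2m)!, so substituting t = 4x, only even powers of x are nonzero, with coefficient of x^(2m) equal to 4^(2m) / (2m)!.
For x^30 the coefficient is 4^30/30! = 1152921504606846976/265252859812191058636308480000000 = 17179869184/3952575621190533915703125.

17179869184/3952575621190533915703125


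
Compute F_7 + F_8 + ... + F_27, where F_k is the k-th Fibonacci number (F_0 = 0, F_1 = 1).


Use the identity sum_{k=0}^{N} F_k = F_{N+2} - 1 (which follows from F_{k+2} - F_{k+1} = F_k). Then
sum_{k=7}^{27} F_k = (F_{29} - 1) - (F_{8} - 1) = F_{29} - F_{8}.
Computing: F_{29} = 514229, F_{8} = 21, so
Sum = 514229 - 21 = 514208.

514208


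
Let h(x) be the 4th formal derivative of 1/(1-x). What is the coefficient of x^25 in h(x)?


Differentiating 4 times: d^4/dx^4 [1/(1-x)] = 4!/(1-x)^5.
The expansion 1/(1-x)^5 = sum_{k>=0} C(k+4, 4) x^k, so the coefficient of x^n in 4!/(1-x)^5 is 4! * C(n+4, 4).
For n = 25: 24 * C(29, 4) = 24 * 23751 = 570024

570024


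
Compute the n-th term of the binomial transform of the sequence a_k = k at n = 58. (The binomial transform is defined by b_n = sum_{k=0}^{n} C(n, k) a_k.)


With a_k = k, b_n = sum_{k=0}^{n} C(n, k) k. Using k * C(n, k) = n * C(n-1, k-1) gives b_n = n * sum_{k>=1} C(n-1, k-1) = n * 2^(n-1).
For n = 58: 58 * 2^57 = 58 * 144115188075855872 = 8358680908399640576.

8358680908399640576


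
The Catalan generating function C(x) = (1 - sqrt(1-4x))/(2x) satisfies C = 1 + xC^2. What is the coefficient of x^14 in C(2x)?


Substituting x -> 2x scales the n-th coefficient by 2^n, so [x^14] C(2x) = 2^14 * C_14.
C_14 = C(2*14, 14)/(15) = 40116600/15 = 2674440.
So 2^14 * 2674440 = 16384 * 2674440 = 43818024960.

43818024960


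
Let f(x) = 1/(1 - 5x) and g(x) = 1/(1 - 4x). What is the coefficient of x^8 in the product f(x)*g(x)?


The coefficient of x^n in f*g is the Cauchy product: sum_{k=0}^{n} a^k * b^(n-k).
With a=5, b=4, n=8:
sum_{k=0}^{8} 5^k * 4^(8-k)
= 1690981

1690981


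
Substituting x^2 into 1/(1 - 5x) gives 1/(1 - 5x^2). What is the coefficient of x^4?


The coefficient of x^(2m) in 1/(1 - 5x^2) is 5^m.
With n = 4 = 2*2, the coefficient is 5^2 = 25.

25


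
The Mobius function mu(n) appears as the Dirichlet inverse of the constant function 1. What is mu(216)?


216 has a squared prime factor, so mu(216) = 0.
Factorization reveals a repeated prime.

0
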